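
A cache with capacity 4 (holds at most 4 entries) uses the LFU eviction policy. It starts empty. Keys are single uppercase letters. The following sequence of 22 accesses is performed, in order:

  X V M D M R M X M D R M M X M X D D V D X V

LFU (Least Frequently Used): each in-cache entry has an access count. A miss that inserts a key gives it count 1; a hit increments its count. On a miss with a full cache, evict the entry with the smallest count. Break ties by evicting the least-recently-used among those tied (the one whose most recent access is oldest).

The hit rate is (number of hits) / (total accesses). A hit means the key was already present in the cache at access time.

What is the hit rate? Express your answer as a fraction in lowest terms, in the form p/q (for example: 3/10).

Answer: 15/22

Derivation:
LFU simulation (capacity=4):
  1. access X: MISS. Cache: [X(c=1)]
  2. access V: MISS. Cache: [X(c=1) V(c=1)]
  3. access M: MISS. Cache: [X(c=1) V(c=1) M(c=1)]
  4. access D: MISS. Cache: [X(c=1) V(c=1) M(c=1) D(c=1)]
  5. access M: HIT, count now 2. Cache: [X(c=1) V(c=1) D(c=1) M(c=2)]
  6. access R: MISS, evict X(c=1). Cache: [V(c=1) D(c=1) R(c=1) M(c=2)]
  7. access M: HIT, count now 3. Cache: [V(c=1) D(c=1) R(c=1) M(c=3)]
  8. access X: MISS, evict V(c=1). Cache: [D(c=1) R(c=1) X(c=1) M(c=3)]
  9. access M: HIT, count now 4. Cache: [D(c=1) R(c=1) X(c=1) M(c=4)]
  10. access D: HIT, count now 2. Cache: [R(c=1) X(c=1) D(c=2) M(c=4)]
  11. access R: HIT, count now 2. Cache: [X(c=1) D(c=2) R(c=2) M(c=4)]
  12. access M: HIT, count now 5. Cache: [X(c=1) D(c=2) R(c=2) M(c=5)]
  13. access M: HIT, count now 6. Cache: [X(c=1) D(c=2) R(c=2) M(c=6)]
  14. access X: HIT, count now 2. Cache: [D(c=2) R(c=2) X(c=2) M(c=6)]
  15. access M: HIT, count now 7. Cache: [D(c=2) R(c=2) X(c=2) M(c=7)]
  16. access X: HIT, count now 3. Cache: [D(c=2) R(c=2) X(c=3) M(c=7)]
  17. access D: HIT, count now 3. Cache: [R(c=2) X(c=3) D(c=3) M(c=7)]
  18. access D: HIT, count now 4. Cache: [R(c=2) X(c=3) D(c=4) M(c=7)]
  19. access V: MISS, evict R(c=2). Cache: [V(c=1) X(c=3) D(c=4) M(c=7)]
  20. access D: HIT, count now 5. Cache: [V(c=1) X(c=3) D(c=5) M(c=7)]
  21. access X: HIT, count now 4. Cache: [V(c=1) X(c=4) D(c=5) M(c=7)]
  22. access V: HIT, count now 2. Cache: [V(c=2) X(c=4) D(c=5) M(c=7)]
Total: 15 hits, 7 misses, 3 evictions

Hit rate = 15/22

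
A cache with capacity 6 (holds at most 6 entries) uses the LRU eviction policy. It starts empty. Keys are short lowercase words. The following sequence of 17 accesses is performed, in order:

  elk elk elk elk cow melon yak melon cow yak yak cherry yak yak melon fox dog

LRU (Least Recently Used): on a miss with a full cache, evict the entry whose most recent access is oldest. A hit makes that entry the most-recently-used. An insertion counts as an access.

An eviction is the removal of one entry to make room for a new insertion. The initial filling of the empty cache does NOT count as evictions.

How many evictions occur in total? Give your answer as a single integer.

Answer: 1

Derivation:
LRU simulation (capacity=6):
  1. access elk: MISS. Cache (LRU->MRU): [elk]
  2. access elk: HIT. Cache (LRU->MRU): [elk]
  3. access elk: HIT. Cache (LRU->MRU): [elk]
  4. access elk: HIT. Cache (LRU->MRU): [elk]
  5. access cow: MISS. Cache (LRU->MRU): [elk cow]
  6. access melon: MISS. Cache (LRU->MRU): [elk cow melon]
  7. access yak: MISS. Cache (LRU->MRU): [elk cow melon yak]
  8. access melon: HIT. Cache (LRU->MRU): [elk cow yak melon]
  9. access cow: HIT. Cache (LRU->MRU): [elk yak melon cow]
  10. access yak: HIT. Cache (LRU->MRU): [elk melon cow yak]
  11. access yak: HIT. Cache (LRU->MRU): [elk melon cow yak]
  12. access cherry: MISS. Cache (LRU->MRU): [elk melon cow yak cherry]
  13. access yak: HIT. Cache (LRU->MRU): [elk melon cow cherry yak]
  14. access yak: HIT. Cache (LRU->MRU): [elk melon cow cherry yak]
  15. access melon: HIT. Cache (LRU->MRU): [elk cow cherry yak melon]
  16. access fox: MISS. Cache (LRU->MRU): [elk cow cherry yak melon fox]
  17. access dog: MISS, evict elk. Cache (LRU->MRU): [cow cherry yak melon fox dog]
Total: 10 hits, 7 misses, 1 evictions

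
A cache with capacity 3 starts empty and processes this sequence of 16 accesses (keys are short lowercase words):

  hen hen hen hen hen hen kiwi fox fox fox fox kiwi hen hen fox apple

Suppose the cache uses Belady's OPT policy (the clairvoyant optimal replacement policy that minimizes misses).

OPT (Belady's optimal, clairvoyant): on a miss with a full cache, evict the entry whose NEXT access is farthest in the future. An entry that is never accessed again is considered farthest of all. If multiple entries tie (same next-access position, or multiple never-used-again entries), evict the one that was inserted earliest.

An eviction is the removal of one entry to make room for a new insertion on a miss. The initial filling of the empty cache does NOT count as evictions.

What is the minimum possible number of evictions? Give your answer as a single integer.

Answer: 1

Derivation:
OPT (Belady) simulation (capacity=3):
  1. access hen: MISS. Cache: [hen]
  2. access hen: HIT. Next use of hen: step 3. Cache: [hen]
  3. access hen: HIT. Next use of hen: step 4. Cache: [hen]
  4. access hen: HIT. Next use of hen: step 5. Cache: [hen]
  5. access hen: HIT. Next use of hen: step 6. Cache: [hen]
  6. access hen: HIT. Next use of hen: step 13. Cache: [hen]
  7. access kiwi: MISS. Cache: [hen kiwi]
  8. access fox: MISS. Cache: [hen kiwi fox]
  9. access fox: HIT. Next use of fox: step 10. Cache: [hen kiwi fox]
  10. access fox: HIT. Next use of fox: step 11. Cache: [hen kiwi fox]
  11. access fox: HIT. Next use of fox: step 15. Cache: [hen kiwi fox]
  12. access kiwi: HIT. Next use of kiwi: never. Cache: [hen kiwi fox]
  13. access hen: HIT. Next use of hen: step 14. Cache: [hen kiwi fox]
  14. access hen: HIT. Next use of hen: never. Cache: [hen kiwi fox]
  15. access fox: HIT. Next use of fox: never. Cache: [hen kiwi fox]
  16. access apple: MISS, evict hen (next use: never). Cache: [kiwi fox apple]
Total: 12 hits, 4 misses, 1 evictions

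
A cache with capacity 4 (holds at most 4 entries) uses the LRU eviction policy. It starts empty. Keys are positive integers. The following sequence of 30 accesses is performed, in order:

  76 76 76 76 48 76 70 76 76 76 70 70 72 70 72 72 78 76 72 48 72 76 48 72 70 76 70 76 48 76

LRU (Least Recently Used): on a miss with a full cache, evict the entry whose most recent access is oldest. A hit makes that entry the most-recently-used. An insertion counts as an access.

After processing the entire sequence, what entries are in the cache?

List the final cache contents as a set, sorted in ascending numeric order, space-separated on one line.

Answer: 48 70 72 76

Derivation:
LRU simulation (capacity=4):
  1. access 76: MISS. Cache (LRU->MRU): [76]
  2. access 76: HIT. Cache (LRU->MRU): [76]
  3. access 76: HIT. Cache (LRU->MRU): [76]
  4. access 76: HIT. Cache (LRU->MRU): [76]
  5. access 48: MISS. Cache (LRU->MRU): [76 48]
  6. access 76: HIT. Cache (LRU->MRU): [48 76]
  7. access 70: MISS. Cache (LRU->MRU): [48 76 70]
  8. access 76: HIT. Cache (LRU->MRU): [48 70 76]
  9. access 76: HIT. Cache (LRU->MRU): [48 70 76]
  10. access 76: HIT. Cache (LRU->MRU): [48 70 76]
  11. access 70: HIT. Cache (LRU->MRU): [48 76 70]
  12. access 70: HIT. Cache (LRU->MRU): [48 76 70]
  13. access 72: MISS. Cache (LRU->MRU): [48 76 70 72]
  14. access 70: HIT. Cache (LRU->MRU): [48 76 72 70]
  15. access 72: HIT. Cache (LRU->MRU): [48 76 70 72]
  16. access 72: HIT. Cache (LRU->MRU): [48 76 70 72]
  17. access 78: MISS, evict 48. Cache (LRU->MRU): [76 70 72 78]
  18. access 76: HIT. Cache (LRU->MRU): [70 72 78 76]
  19. access 72: HIT. Cache (LRU->MRU): [70 78 76 72]
  20. access 48: MISS, evict 70. Cache (LRU->MRU): [78 76 72 48]
  21. access 72: HIT. Cache (LRU->MRU): [78 76 48 72]
  22. access 76: HIT. Cache (LRU->MRU): [78 48 72 76]
  23. access 48: HIT. Cache (LRU->MRU): [78 72 76 48]
  24. access 72: HIT. Cache (LRU->MRU): [78 76 48 72]
  25. access 70: MISS, evict 78. Cache (LRU->MRU): [76 48 72 70]
  26. access 76: HIT. Cache (LRU->MRU): [48 72 70 76]
  27. access 70: HIT. Cache (LRU->MRU): [48 72 76 70]
  28. access 76: HIT. Cache (LRU->MRU): [48 72 70 76]
  29. access 48: HIT. Cache (LRU->MRU): [72 70 76 48]
  30. access 76: HIT. Cache (LRU->MRU): [72 70 48 76]
Total: 23 hits, 7 misses, 3 evictions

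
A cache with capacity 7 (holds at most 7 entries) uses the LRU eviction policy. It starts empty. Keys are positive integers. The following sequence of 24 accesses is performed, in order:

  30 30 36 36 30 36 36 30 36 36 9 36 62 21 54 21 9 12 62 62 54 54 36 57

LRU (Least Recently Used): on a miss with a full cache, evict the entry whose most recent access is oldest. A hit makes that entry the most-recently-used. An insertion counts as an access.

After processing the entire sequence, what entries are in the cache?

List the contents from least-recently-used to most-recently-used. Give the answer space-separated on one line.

Answer: 21 9 12 62 54 36 57

Derivation:
LRU simulation (capacity=7):
  1. access 30: MISS. Cache (LRU->MRU): [30]
  2. access 30: HIT. Cache (LRU->MRU): [30]
  3. access 36: MISS. Cache (LRU->MRU): [30 36]
  4. access 36: HIT. Cache (LRU->MRU): [30 36]
  5. access 30: HIT. Cache (LRU->MRU): [36 30]
  6. access 36: HIT. Cache (LRU->MRU): [30 36]
  7. access 36: HIT. Cache (LRU->MRU): [30 36]
  8. access 30: HIT. Cache (LRU->MRU): [36 30]
  9. access 36: HIT. Cache (LRU->MRU): [30 36]
  10. access 36: HIT. Cache (LRU->MRU): [30 36]
  11. access 9: MISS. Cache (LRU->MRU): [30 36 9]
  12. access 36: HIT. Cache (LRU->MRU): [30 9 36]
  13. access 62: MISS. Cache (LRU->MRU): [30 9 36 62]
  14. access 21: MISS. Cache (LRU->MRU): [30 9 36 62 21]
  15. access 54: MISS. Cache (LRU->MRU): [30 9 36 62 21 54]
  16. access 21: HIT. Cache (LRU->MRU): [30 9 36 62 54 21]
  17. access 9: HIT. Cache (LRU->MRU): [30 36 62 54 21 9]
  18. access 12: MISS. Cache (LRU->MRU): [30 36 62 54 21 9 12]
  19. access 62: HIT. Cache (LRU->MRU): [30 36 54 21 9 12 62]
  20. access 62: HIT. Cache (LRU->MRU): [30 36 54 21 9 12 62]
  21. access 54: HIT. Cache (LRU->MRU): [30 36 21 9 12 62 54]
  22. access 54: HIT. Cache (LRU->MRU): [30 36 21 9 12 62 54]
  23. access 36: HIT. Cache (LRU->MRU): [30 21 9 12 62 54 36]
  24. access 57: MISS, evict 30. Cache (LRU->MRU): [21 9 12 62 54 36 57]
Total: 16 hits, 8 misses, 1 evictions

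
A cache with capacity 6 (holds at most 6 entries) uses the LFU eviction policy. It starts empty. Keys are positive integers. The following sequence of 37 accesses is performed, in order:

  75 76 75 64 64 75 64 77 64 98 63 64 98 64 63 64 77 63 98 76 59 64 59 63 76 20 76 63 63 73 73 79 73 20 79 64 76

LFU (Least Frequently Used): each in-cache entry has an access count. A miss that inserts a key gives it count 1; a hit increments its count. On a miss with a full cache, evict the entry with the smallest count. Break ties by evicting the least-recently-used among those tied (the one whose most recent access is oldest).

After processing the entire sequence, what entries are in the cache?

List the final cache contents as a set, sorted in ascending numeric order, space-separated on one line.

LFU simulation (capacity=6):
  1. access 75: MISS. Cache: [75(c=1)]
  2. access 76: MISS. Cache: [75(c=1) 76(c=1)]
  3. access 75: HIT, count now 2. Cache: [76(c=1) 75(c=2)]
  4. access 64: MISS. Cache: [76(c=1) 64(c=1) 75(c=2)]
  5. access 64: HIT, count now 2. Cache: [76(c=1) 75(c=2) 64(c=2)]
  6. access 75: HIT, count now 3. Cache: [76(c=1) 64(c=2) 75(c=3)]
  7. access 64: HIT, count now 3. Cache: [76(c=1) 75(c=3) 64(c=3)]
  8. access 77: MISS. Cache: [76(c=1) 77(c=1) 75(c=3) 64(c=3)]
  9. access 64: HIT, count now 4. Cache: [76(c=1) 77(c=1) 75(c=3) 64(c=4)]
  10. access 98: MISS. Cache: [76(c=1) 77(c=1) 98(c=1) 75(c=3) 64(c=4)]
  11. access 63: MISS. Cache: [76(c=1) 77(c=1) 98(c=1) 63(c=1) 75(c=3) 64(c=4)]
  12. access 64: HIT, count now 5. Cache: [76(c=1) 77(c=1) 98(c=1) 63(c=1) 75(c=3) 64(c=5)]
  13. access 98: HIT, count now 2. Cache: [76(c=1) 77(c=1) 63(c=1) 98(c=2) 75(c=3) 64(c=5)]
  14. access 64: HIT, count now 6. Cache: [76(c=1) 77(c=1) 63(c=1) 98(c=2) 75(c=3) 64(c=6)]
  15. access 63: HIT, count now 2. Cache: [76(c=1) 77(c=1) 98(c=2) 63(c=2) 75(c=3) 64(c=6)]
  16. access 64: HIT, count now 7. Cache: [76(c=1) 77(c=1) 98(c=2) 63(c=2) 75(c=3) 64(c=7)]
  17. access 77: HIT, count now 2. Cache: [76(c=1) 98(c=2) 63(c=2) 77(c=2) 75(c=3) 64(c=7)]
  18. access 63: HIT, count now 3. Cache: [76(c=1) 98(c=2) 77(c=2) 75(c=3) 63(c=3) 64(c=7)]
  19. access 98: HIT, count now 3. Cache: [76(c=1) 77(c=2) 75(c=3) 63(c=3) 98(c=3) 64(c=7)]
  20. access 76: HIT, count now 2. Cache: [77(c=2) 76(c=2) 75(c=3) 63(c=3) 98(c=3) 64(c=7)]
  21. access 59: MISS, evict 77(c=2). Cache: [59(c=1) 76(c=2) 75(c=3) 63(c=3) 98(c=3) 64(c=7)]
  22. access 64: HIT, count now 8. Cache: [59(c=1) 76(c=2) 75(c=3) 63(c=3) 98(c=3) 64(c=8)]
  23. access 59: HIT, count now 2. Cache: [76(c=2) 59(c=2) 75(c=3) 63(c=3) 98(c=3) 64(c=8)]
  24. access 63: HIT, count now 4. Cache: [76(c=2) 59(c=2) 75(c=3) 98(c=3) 63(c=4) 64(c=8)]
  25. access 76: HIT, count now 3. Cache: [59(c=2) 75(c=3) 98(c=3) 76(c=3) 63(c=4) 64(c=8)]
  26. access 20: MISS, evict 59(c=2). Cache: [20(c=1) 75(c=3) 98(c=3) 76(c=3) 63(c=4) 64(c=8)]
  27. access 76: HIT, count now 4. Cache: [20(c=1) 75(c=3) 98(c=3) 63(c=4) 76(c=4) 64(c=8)]
  28. access 63: HIT, count now 5. Cache: [20(c=1) 75(c=3) 98(c=3) 76(c=4) 63(c=5) 64(c=8)]
  29. access 63: HIT, count now 6. Cache: [20(c=1) 75(c=3) 98(c=3) 76(c=4) 63(c=6) 64(c=8)]
  30. access 73: MISS, evict 20(c=1). Cache: [73(c=1) 75(c=3) 98(c=3) 76(c=4) 63(c=6) 64(c=8)]
  31. access 73: HIT, count now 2. Cache: [73(c=2) 75(c=3) 98(c=3) 76(c=4) 63(c=6) 64(c=8)]
  32. access 79: MISS, evict 73(c=2). Cache: [79(c=1) 75(c=3) 98(c=3) 76(c=4) 63(c=6) 64(c=8)]
  33. access 73: MISS, evict 79(c=1). Cache: [73(c=1) 75(c=3) 98(c=3) 76(c=4) 63(c=6) 64(c=8)]
  34. access 20: MISS, evict 73(c=1). Cache: [20(c=1) 75(c=3) 98(c=3) 76(c=4) 63(c=6) 64(c=8)]
  35. access 79: MISS, evict 20(c=1). Cache: [79(c=1) 75(c=3) 98(c=3) 76(c=4) 63(c=6) 64(c=8)]
  36. access 64: HIT, count now 9. Cache: [79(c=1) 75(c=3) 98(c=3) 76(c=4) 63(c=6) 64(c=9)]
  37. access 76: HIT, count now 5. Cache: [79(c=1) 75(c=3) 98(c=3) 76(c=5) 63(c=6) 64(c=9)]
Total: 24 hits, 13 misses, 7 evictions

Answer: 63 64 75 76 79 98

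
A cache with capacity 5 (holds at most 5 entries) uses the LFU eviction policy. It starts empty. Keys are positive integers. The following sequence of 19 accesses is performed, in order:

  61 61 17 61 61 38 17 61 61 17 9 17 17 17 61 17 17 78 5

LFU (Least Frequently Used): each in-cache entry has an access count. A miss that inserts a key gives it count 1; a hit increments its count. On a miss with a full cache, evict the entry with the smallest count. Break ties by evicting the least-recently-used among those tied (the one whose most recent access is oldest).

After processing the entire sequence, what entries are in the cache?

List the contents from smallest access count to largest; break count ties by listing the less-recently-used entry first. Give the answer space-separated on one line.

LFU simulation (capacity=5):
  1. access 61: MISS. Cache: [61(c=1)]
  2. access 61: HIT, count now 2. Cache: [61(c=2)]
  3. access 17: MISS. Cache: [17(c=1) 61(c=2)]
  4. access 61: HIT, count now 3. Cache: [17(c=1) 61(c=3)]
  5. access 61: HIT, count now 4. Cache: [17(c=1) 61(c=4)]
  6. access 38: MISS. Cache: [17(c=1) 38(c=1) 61(c=4)]
  7. access 17: HIT, count now 2. Cache: [38(c=1) 17(c=2) 61(c=4)]
  8. access 61: HIT, count now 5. Cache: [38(c=1) 17(c=2) 61(c=5)]
  9. access 61: HIT, count now 6. Cache: [38(c=1) 17(c=2) 61(c=6)]
  10. access 17: HIT, count now 3. Cache: [38(c=1) 17(c=3) 61(c=6)]
  11. access 9: MISS. Cache: [38(c=1) 9(c=1) 17(c=3) 61(c=6)]
  12. access 17: HIT, count now 4. Cache: [38(c=1) 9(c=1) 17(c=4) 61(c=6)]
  13. access 17: HIT, count now 5. Cache: [38(c=1) 9(c=1) 17(c=5) 61(c=6)]
  14. access 17: HIT, count now 6. Cache: [38(c=1) 9(c=1) 61(c=6) 17(c=6)]
  15. access 61: HIT, count now 7. Cache: [38(c=1) 9(c=1) 17(c=6) 61(c=7)]
  16. access 17: HIT, count now 7. Cache: [38(c=1) 9(c=1) 61(c=7) 17(c=7)]
  17. access 17: HIT, count now 8. Cache: [38(c=1) 9(c=1) 61(c=7) 17(c=8)]
  18. access 78: MISS. Cache: [38(c=1) 9(c=1) 78(c=1) 61(c=7) 17(c=8)]
  19. access 5: MISS, evict 38(c=1). Cache: [9(c=1) 78(c=1) 5(c=1) 61(c=7) 17(c=8)]
Total: 13 hits, 6 misses, 1 evictions

Answer: 9 78 5 61 17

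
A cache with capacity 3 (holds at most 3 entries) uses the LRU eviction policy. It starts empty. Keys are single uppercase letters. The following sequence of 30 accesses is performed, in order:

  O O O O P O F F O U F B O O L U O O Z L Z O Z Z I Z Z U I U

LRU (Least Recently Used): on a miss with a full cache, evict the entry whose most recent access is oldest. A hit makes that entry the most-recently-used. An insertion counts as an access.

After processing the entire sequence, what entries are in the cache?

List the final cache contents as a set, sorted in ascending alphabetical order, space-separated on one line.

Answer: I U Z

Derivation:
LRU simulation (capacity=3):
  1. access O: MISS. Cache (LRU->MRU): [O]
  2. access O: HIT. Cache (LRU->MRU): [O]
  3. access O: HIT. Cache (LRU->MRU): [O]
  4. access O: HIT. Cache (LRU->MRU): [O]
  5. access P: MISS. Cache (LRU->MRU): [O P]
  6. access O: HIT. Cache (LRU->MRU): [P O]
  7. access F: MISS. Cache (LRU->MRU): [P O F]
  8. access F: HIT. Cache (LRU->MRU): [P O F]
  9. access O: HIT. Cache (LRU->MRU): [P F O]
  10. access U: MISS, evict P. Cache (LRU->MRU): [F O U]
  11. access F: HIT. Cache (LRU->MRU): [O U F]
  12. access B: MISS, evict O. Cache (LRU->MRU): [U F B]
  13. access O: MISS, evict U. Cache (LRU->MRU): [F B O]
  14. access O: HIT. Cache (LRU->MRU): [F B O]
  15. access L: MISS, evict F. Cache (LRU->MRU): [B O L]
  16. access U: MISS, evict B. Cache (LRU->MRU): [O L U]
  17. access O: HIT. Cache (LRU->MRU): [L U O]
  18. access O: HIT. Cache (LRU->MRU): [L U O]
  19. access Z: MISS, evict L. Cache (LRU->MRU): [U O Z]
  20. access L: MISS, evict U. Cache (LRU->MRU): [O Z L]
  21. access Z: HIT. Cache (LRU->MRU): [O L Z]
  22. access O: HIT. Cache (LRU->MRU): [L Z O]
  23. access Z: HIT. Cache (LRU->MRU): [L O Z]
  24. access Z: HIT. Cache (LRU->MRU): [L O Z]
  25. access I: MISS, evict L. Cache (LRU->MRU): [O Z I]
  26. access Z: HIT. Cache (LRU->MRU): [O I Z]
  27. access Z: HIT. Cache (LRU->MRU): [O I Z]
  28. access U: MISS, evict O. Cache (LRU->MRU): [I Z U]
  29. access I: HIT. Cache (LRU->MRU): [Z U I]
  30. access U: HIT. Cache (LRU->MRU): [Z I U]
Total: 18 hits, 12 misses, 9 evictions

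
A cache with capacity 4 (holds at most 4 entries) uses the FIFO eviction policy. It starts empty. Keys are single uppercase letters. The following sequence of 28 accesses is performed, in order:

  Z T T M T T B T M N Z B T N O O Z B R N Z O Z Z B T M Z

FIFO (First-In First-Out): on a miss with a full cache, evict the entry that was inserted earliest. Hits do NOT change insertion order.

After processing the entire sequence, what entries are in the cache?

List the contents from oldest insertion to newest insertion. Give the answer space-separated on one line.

FIFO simulation (capacity=4):
  1. access Z: MISS. Cache (old->new): [Z]
  2. access T: MISS. Cache (old->new): [Z T]
  3. access T: HIT. Cache (old->new): [Z T]
  4. access M: MISS. Cache (old->new): [Z T M]
  5. access T: HIT. Cache (old->new): [Z T M]
  6. access T: HIT. Cache (old->new): [Z T M]
  7. access B: MISS. Cache (old->new): [Z T M B]
  8. access T: HIT. Cache (old->new): [Z T M B]
  9. access M: HIT. Cache (old->new): [Z T M B]
  10. access N: MISS, evict Z. Cache (old->new): [T M B N]
  11. access Z: MISS, evict T. Cache (old->new): [M B N Z]
  12. access B: HIT. Cache (old->new): [M B N Z]
  13. access T: MISS, evict M. Cache (old->new): [B N Z T]
  14. access N: HIT. Cache (old->new): [B N Z T]
  15. access O: MISS, evict B. Cache (old->new): [N Z T O]
  16. access O: HIT. Cache (old->new): [N Z T O]
  17. access Z: HIT. Cache (old->new): [N Z T O]
  18. access B: MISS, evict N. Cache (old->new): [Z T O B]
  19. access R: MISS, evict Z. Cache (old->new): [T O B R]
  20. access N: MISS, evict T. Cache (old->new): [O B R N]
  21. access Z: MISS, evict O. Cache (old->new): [B R N Z]
  22. access O: MISS, evict B. Cache (old->new): [R N Z O]
  23. access Z: HIT. Cache (old->new): [R N Z O]
  24. access Z: HIT. Cache (old->new): [R N Z O]
  25. access B: MISS, evict R. Cache (old->new): [N Z O B]
  26. access T: MISS, evict N. Cache (old->new): [Z O B T]
  27. access M: MISS, evict Z. Cache (old->new): [O B T M]
  28. access Z: MISS, evict O. Cache (old->new): [B T M Z]
Total: 11 hits, 17 misses, 13 evictions

Answer: B T M Z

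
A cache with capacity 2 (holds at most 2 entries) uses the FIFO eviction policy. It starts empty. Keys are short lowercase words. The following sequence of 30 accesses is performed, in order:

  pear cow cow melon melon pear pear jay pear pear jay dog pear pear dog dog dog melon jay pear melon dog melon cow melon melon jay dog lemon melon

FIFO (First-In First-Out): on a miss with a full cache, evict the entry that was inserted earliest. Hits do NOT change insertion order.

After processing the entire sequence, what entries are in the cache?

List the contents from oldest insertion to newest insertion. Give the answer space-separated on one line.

FIFO simulation (capacity=2):
  1. access pear: MISS. Cache (old->new): [pear]
  2. access cow: MISS. Cache (old->new): [pear cow]
  3. access cow: HIT. Cache (old->new): [pear cow]
  4. access melon: MISS, evict pear. Cache (old->new): [cow melon]
  5. access melon: HIT. Cache (old->new): [cow melon]
  6. access pear: MISS, evict cow. Cache (old->new): [melon pear]
  7. access pear: HIT. Cache (old->new): [melon pear]
  8. access jay: MISS, evict melon. Cache (old->new): [pear jay]
  9. access pear: HIT. Cache (old->new): [pear jay]
  10. access pear: HIT. Cache (old->new): [pear jay]
  11. access jay: HIT. Cache (old->new): [pear jay]
  12. access dog: MISS, evict pear. Cache (old->new): [jay dog]
  13. access pear: MISS, evict jay. Cache (old->new): [dog pear]
  14. access pear: HIT. Cache (old->new): [dog pear]
  15. access dog: HIT. Cache (old->new): [dog pear]
  16. access dog: HIT. Cache (old->new): [dog pear]
  17. access dog: HIT. Cache (old->new): [dog pear]
  18. access melon: MISS, evict dog. Cache (old->new): [pear melon]
  19. access jay: MISS, evict pear. Cache (old->new): [melon jay]
  20. access pear: MISS, evict melon. Cache (old->new): [jay pear]
  21. access melon: MISS, evict jay. Cache (old->new): [pear melon]
  22. access dog: MISS, evict pear. Cache (old->new): [melon dog]
  23. access melon: HIT. Cache (old->new): [melon dog]
  24. access cow: MISS, evict melon. Cache (old->new): [dog cow]
  25. access melon: MISS, evict dog. Cache (old->new): [cow melon]
  26. access melon: HIT. Cache (old->new): [cow melon]
  27. access jay: MISS, evict cow. Cache (old->new): [melon jay]
  28. access dog: MISS, evict melon. Cache (old->new): [jay dog]
  29. access lemon: MISS, evict jay. Cache (old->new): [dog lemon]
  30. access melon: MISS, evict dog. Cache (old->new): [lemon melon]
Total: 12 hits, 18 misses, 16 evictions

Answer: lemon melon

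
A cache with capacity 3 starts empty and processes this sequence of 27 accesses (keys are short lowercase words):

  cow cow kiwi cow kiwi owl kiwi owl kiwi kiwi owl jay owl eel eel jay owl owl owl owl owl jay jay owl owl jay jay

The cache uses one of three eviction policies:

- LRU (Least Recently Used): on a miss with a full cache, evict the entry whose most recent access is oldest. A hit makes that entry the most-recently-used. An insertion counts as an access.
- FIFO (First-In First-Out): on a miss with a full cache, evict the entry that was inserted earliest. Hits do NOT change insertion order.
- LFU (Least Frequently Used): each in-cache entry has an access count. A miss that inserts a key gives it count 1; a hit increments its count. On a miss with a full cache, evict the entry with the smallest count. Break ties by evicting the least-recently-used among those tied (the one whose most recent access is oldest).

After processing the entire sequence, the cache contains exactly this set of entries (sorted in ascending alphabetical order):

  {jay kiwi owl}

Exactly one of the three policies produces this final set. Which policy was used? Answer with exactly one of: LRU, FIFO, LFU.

Answer: LFU

Derivation:
Simulating under each policy and comparing final sets:
  LRU: final set = {eel jay owl} -> differs
  FIFO: final set = {eel jay owl} -> differs
  LFU: final set = {jay kiwi owl} -> MATCHES target
Only LFU produces the target set.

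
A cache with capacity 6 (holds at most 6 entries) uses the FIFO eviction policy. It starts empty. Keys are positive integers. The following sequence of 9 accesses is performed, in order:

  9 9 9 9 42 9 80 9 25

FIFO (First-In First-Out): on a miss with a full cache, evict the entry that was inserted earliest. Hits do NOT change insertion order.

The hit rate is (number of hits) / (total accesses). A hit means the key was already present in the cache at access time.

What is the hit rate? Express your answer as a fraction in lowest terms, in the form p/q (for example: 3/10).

Answer: 5/9

Derivation:
FIFO simulation (capacity=6):
  1. access 9: MISS. Cache (old->new): [9]
  2. access 9: HIT. Cache (old->new): [9]
  3. access 9: HIT. Cache (old->new): [9]
  4. access 9: HIT. Cache (old->new): [9]
  5. access 42: MISS. Cache (old->new): [9 42]
  6. access 9: HIT. Cache (old->new): [9 42]
  7. access 80: MISS. Cache (old->new): [9 42 80]
  8. access 9: HIT. Cache (old->new): [9 42 80]
  9. access 25: MISS. Cache (old->new): [9 42 80 25]
Total: 5 hits, 4 misses, 0 evictions

Hit rate = 5/9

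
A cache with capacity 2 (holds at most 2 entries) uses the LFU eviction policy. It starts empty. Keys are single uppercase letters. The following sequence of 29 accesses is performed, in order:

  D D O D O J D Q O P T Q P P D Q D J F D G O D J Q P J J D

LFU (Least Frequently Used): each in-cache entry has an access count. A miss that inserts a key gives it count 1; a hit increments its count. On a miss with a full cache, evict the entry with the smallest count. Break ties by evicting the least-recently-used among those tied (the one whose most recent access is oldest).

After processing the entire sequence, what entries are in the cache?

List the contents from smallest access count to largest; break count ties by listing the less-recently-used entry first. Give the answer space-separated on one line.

LFU simulation (capacity=2):
  1. access D: MISS. Cache: [D(c=1)]
  2. access D: HIT, count now 2. Cache: [D(c=2)]
  3. access O: MISS. Cache: [O(c=1) D(c=2)]
  4. access D: HIT, count now 3. Cache: [O(c=1) D(c=3)]
  5. access O: HIT, count now 2. Cache: [O(c=2) D(c=3)]
  6. access J: MISS, evict O(c=2). Cache: [J(c=1) D(c=3)]
  7. access D: HIT, count now 4. Cache: [J(c=1) D(c=4)]
  8. access Q: MISS, evict J(c=1). Cache: [Q(c=1) D(c=4)]
  9. access O: MISS, evict Q(c=1). Cache: [O(c=1) D(c=4)]
  10. access P: MISS, evict O(c=1). Cache: [P(c=1) D(c=4)]
  11. access T: MISS, evict P(c=1). Cache: [T(c=1) D(c=4)]
  12. access Q: MISS, evict T(c=1). Cache: [Q(c=1) D(c=4)]
  13. access P: MISS, evict Q(c=1). Cache: [P(c=1) D(c=4)]
  14. access P: HIT, count now 2. Cache: [P(c=2) D(c=4)]
  15. access D: HIT, count now 5. Cache: [P(c=2) D(c=5)]
  16. access Q: MISS, evict P(c=2). Cache: [Q(c=1) D(c=5)]
  17. access D: HIT, count now 6. Cache: [Q(c=1) D(c=6)]
  18. access J: MISS, evict Q(c=1). Cache: [J(c=1) D(c=6)]
  19. access F: MISS, evict J(c=1). Cache: [F(c=1) D(c=6)]
  20. access D: HIT, count now 7. Cache: [F(c=1) D(c=7)]
  21. access G: MISS, evict F(c=1). Cache: [G(c=1) D(c=7)]
  22. access O: MISS, evict G(c=1). Cache: [O(c=1) D(c=7)]
  23. access D: HIT, count now 8. Cache: [O(c=1) D(c=8)]
  24. access J: MISS, evict O(c=1). Cache: [J(c=1) D(c=8)]
  25. access Q: MISS, evict J(c=1). Cache: [Q(c=1) D(c=8)]
  26. access P: MISS, evict Q(c=1). Cache: [P(c=1) D(c=8)]
  27. access J: MISS, evict P(c=1). Cache: [J(c=1) D(c=8)]
  28. access J: HIT, count now 2. Cache: [J(c=2) D(c=8)]
  29. access D: HIT, count now 9. Cache: [J(c=2) D(c=9)]
Total: 11 hits, 18 misses, 16 evictions

Answer: J D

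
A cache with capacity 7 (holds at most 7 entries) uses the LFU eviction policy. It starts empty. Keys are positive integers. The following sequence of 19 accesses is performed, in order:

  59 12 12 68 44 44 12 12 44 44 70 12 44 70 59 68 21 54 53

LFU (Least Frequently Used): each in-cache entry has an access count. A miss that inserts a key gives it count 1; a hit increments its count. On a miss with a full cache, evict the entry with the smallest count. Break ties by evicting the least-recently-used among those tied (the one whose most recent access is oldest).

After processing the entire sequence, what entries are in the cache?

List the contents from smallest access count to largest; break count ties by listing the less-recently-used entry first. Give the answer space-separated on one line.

LFU simulation (capacity=7):
  1. access 59: MISS. Cache: [59(c=1)]
  2. access 12: MISS. Cache: [59(c=1) 12(c=1)]
  3. access 12: HIT, count now 2. Cache: [59(c=1) 12(c=2)]
  4. access 68: MISS. Cache: [59(c=1) 68(c=1) 12(c=2)]
  5. access 44: MISS. Cache: [59(c=1) 68(c=1) 44(c=1) 12(c=2)]
  6. access 44: HIT, count now 2. Cache: [59(c=1) 68(c=1) 12(c=2) 44(c=2)]
  7. access 12: HIT, count now 3. Cache: [59(c=1) 68(c=1) 44(c=2) 12(c=3)]
  8. access 12: HIT, count now 4. Cache: [59(c=1) 68(c=1) 44(c=2) 12(c=4)]
  9. access 44: HIT, count now 3. Cache: [59(c=1) 68(c=1) 44(c=3) 12(c=4)]
  10. access 44: HIT, count now 4. Cache: [59(c=1) 68(c=1) 12(c=4) 44(c=4)]
  11. access 70: MISS. Cache: [59(c=1) 68(c=1) 70(c=1) 12(c=4) 44(c=4)]
  12. access 12: HIT, count now 5. Cache: [59(c=1) 68(c=1) 70(c=1) 44(c=4) 12(c=5)]
  13. access 44: HIT, count now 5. Cache: [59(c=1) 68(c=1) 70(c=1) 12(c=5) 44(c=5)]
  14. access 70: HIT, count now 2. Cache: [59(c=1) 68(c=1) 70(c=2) 12(c=5) 44(c=5)]
  15. access 59: HIT, count now 2. Cache: [68(c=1) 70(c=2) 59(c=2) 12(c=5) 44(c=5)]
  16. access 68: HIT, count now 2. Cache: [70(c=2) 59(c=2) 68(c=2) 12(c=5) 44(c=5)]
  17. access 21: MISS. Cache: [21(c=1) 70(c=2) 59(c=2) 68(c=2) 12(c=5) 44(c=5)]
  18. access 54: MISS. Cache: [21(c=1) 54(c=1) 70(c=2) 59(c=2) 68(c=2) 12(c=5) 44(c=5)]
  19. access 53: MISS, evict 21(c=1). Cache: [54(c=1) 53(c=1) 70(c=2) 59(c=2) 68(c=2) 12(c=5) 44(c=5)]
Total: 11 hits, 8 misses, 1 evictions

Answer: 54 53 70 59 68 12 44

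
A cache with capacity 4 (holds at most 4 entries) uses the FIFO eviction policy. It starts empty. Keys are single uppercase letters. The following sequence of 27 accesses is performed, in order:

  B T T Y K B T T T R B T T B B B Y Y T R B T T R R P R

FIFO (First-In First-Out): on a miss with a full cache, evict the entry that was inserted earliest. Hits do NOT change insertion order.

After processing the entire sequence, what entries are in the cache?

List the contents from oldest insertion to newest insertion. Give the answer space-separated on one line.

FIFO simulation (capacity=4):
  1. access B: MISS. Cache (old->new): [B]
  2. access T: MISS. Cache (old->new): [B T]
  3. access T: HIT. Cache (old->new): [B T]
  4. access Y: MISS. Cache (old->new): [B T Y]
  5. access K: MISS. Cache (old->new): [B T Y K]
  6. access B: HIT. Cache (old->new): [B T Y K]
  7. access T: HIT. Cache (old->new): [B T Y K]
  8. access T: HIT. Cache (old->new): [B T Y K]
  9. access T: HIT. Cache (old->new): [B T Y K]
  10. access R: MISS, evict B. Cache (old->new): [T Y K R]
  11. access B: MISS, evict T. Cache (old->new): [Y K R B]
  12. access T: MISS, evict Y. Cache (old->new): [K R B T]
  13. access T: HIT. Cache (old->new): [K R B T]
  14. access B: HIT. Cache (old->new): [K R B T]
  15. access B: HIT. Cache (old->new): [K R B T]
  16. access B: HIT. Cache (old->new): [K R B T]
  17. access Y: MISS, evict K. Cache (old->new): [R B T Y]
  18. access Y: HIT. Cache (old->new): [R B T Y]
  19. access T: HIT. Cache (old->new): [R B T Y]
  20. access R: HIT. Cache (old->new): [R B T Y]
  21. access B: HIT. Cache (old->new): [R B T Y]
  22. access T: HIT. Cache (old->new): [R B T Y]
  23. access T: HIT. Cache (old->new): [R B T Y]
  24. access R: HIT. Cache (old->new): [R B T Y]
  25. access R: HIT. Cache (old->new): [R B T Y]
  26. access P: MISS, evict R. Cache (old->new): [B T Y P]
  27. access R: MISS, evict B. Cache (old->new): [T Y P R]
Total: 17 hits, 10 misses, 6 evictions

Answer: T Y P R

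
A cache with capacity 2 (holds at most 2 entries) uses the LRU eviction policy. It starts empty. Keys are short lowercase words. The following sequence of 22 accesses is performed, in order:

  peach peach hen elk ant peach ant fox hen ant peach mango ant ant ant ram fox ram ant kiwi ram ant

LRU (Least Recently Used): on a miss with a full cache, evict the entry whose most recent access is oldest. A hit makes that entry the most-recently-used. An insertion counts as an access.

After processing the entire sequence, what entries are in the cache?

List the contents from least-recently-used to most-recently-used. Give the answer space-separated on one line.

LRU simulation (capacity=2):
  1. access peach: MISS. Cache (LRU->MRU): [peach]
  2. access peach: HIT. Cache (LRU->MRU): [peach]
  3. access hen: MISS. Cache (LRU->MRU): [peach hen]
  4. access elk: MISS, evict peach. Cache (LRU->MRU): [hen elk]
  5. access ant: MISS, evict hen. Cache (LRU->MRU): [elk ant]
  6. access peach: MISS, evict elk. Cache (LRU->MRU): [ant peach]
  7. access ant: HIT. Cache (LRU->MRU): [peach ant]
  8. access fox: MISS, evict peach. Cache (LRU->MRU): [ant fox]
  9. access hen: MISS, evict ant. Cache (LRU->MRU): [fox hen]
  10. access ant: MISS, evict fox. Cache (LRU->MRU): [hen ant]
  11. access peach: MISS, evict hen. Cache (LRU->MRU): [ant peach]
  12. access mango: MISS, evict ant. Cache (LRU->MRU): [peach mango]
  13. access ant: MISS, evict peach. Cache (LRU->MRU): [mango ant]
  14. access ant: HIT. Cache (LRU->MRU): [mango ant]
  15. access ant: HIT. Cache (LRU->MRU): [mango ant]
  16. access ram: MISS, evict mango. Cache (LRU->MRU): [ant ram]
  17. access fox: MISS, evict ant. Cache (LRU->MRU): [ram fox]
  18. access ram: HIT. Cache (LRU->MRU): [fox ram]
  19. access ant: MISS, evict fox. Cache (LRU->MRU): [ram ant]
  20. access kiwi: MISS, evict ram. Cache (LRU->MRU): [ant kiwi]
  21. access ram: MISS, evict ant. Cache (LRU->MRU): [kiwi ram]
  22. access ant: MISS, evict kiwi. Cache (LRU->MRU): [ram ant]
Total: 5 hits, 17 misses, 15 evictions

Answer: ram ant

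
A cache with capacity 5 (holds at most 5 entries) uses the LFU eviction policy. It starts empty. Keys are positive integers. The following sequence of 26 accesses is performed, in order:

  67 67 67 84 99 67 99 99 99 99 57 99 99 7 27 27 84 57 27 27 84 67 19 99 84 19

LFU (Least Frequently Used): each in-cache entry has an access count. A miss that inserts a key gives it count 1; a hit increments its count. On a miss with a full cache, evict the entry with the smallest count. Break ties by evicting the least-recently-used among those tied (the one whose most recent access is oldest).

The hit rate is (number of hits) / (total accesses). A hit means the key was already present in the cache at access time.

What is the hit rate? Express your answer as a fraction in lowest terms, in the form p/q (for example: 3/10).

LFU simulation (capacity=5):
  1. access 67: MISS. Cache: [67(c=1)]
  2. access 67: HIT, count now 2. Cache: [67(c=2)]
  3. access 67: HIT, count now 3. Cache: [67(c=3)]
  4. access 84: MISS. Cache: [84(c=1) 67(c=3)]
  5. access 99: MISS. Cache: [84(c=1) 99(c=1) 67(c=3)]
  6. access 67: HIT, count now 4. Cache: [84(c=1) 99(c=1) 67(c=4)]
  7. access 99: HIT, count now 2. Cache: [84(c=1) 99(c=2) 67(c=4)]
  8. access 99: HIT, count now 3. Cache: [84(c=1) 99(c=3) 67(c=4)]
  9. access 99: HIT, count now 4. Cache: [84(c=1) 67(c=4) 99(c=4)]
  10. access 99: HIT, count now 5. Cache: [84(c=1) 67(c=4) 99(c=5)]
  11. access 57: MISS. Cache: [84(c=1) 57(c=1) 67(c=4) 99(c=5)]
  12. access 99: HIT, count now 6. Cache: [84(c=1) 57(c=1) 67(c=4) 99(c=6)]
  13. access 99: HIT, count now 7. Cache: [84(c=1) 57(c=1) 67(c=4) 99(c=7)]
  14. access 7: MISS. Cache: [84(c=1) 57(c=1) 7(c=1) 67(c=4) 99(c=7)]
  15. access 27: MISS, evict 84(c=1). Cache: [57(c=1) 7(c=1) 27(c=1) 67(c=4) 99(c=7)]
  16. access 27: HIT, count now 2. Cache: [57(c=1) 7(c=1) 27(c=2) 67(c=4) 99(c=7)]
  17. access 84: MISS, evict 57(c=1). Cache: [7(c=1) 84(c=1) 27(c=2) 67(c=4) 99(c=7)]
  18. access 57: MISS, evict 7(c=1). Cache: [84(c=1) 57(c=1) 27(c=2) 67(c=4) 99(c=7)]
  19. access 27: HIT, count now 3. Cache: [84(c=1) 57(c=1) 27(c=3) 67(c=4) 99(c=7)]
  20. access 27: HIT, count now 4. Cache: [84(c=1) 57(c=1) 67(c=4) 27(c=4) 99(c=7)]
  21. access 84: HIT, count now 2. Cache: [57(c=1) 84(c=2) 67(c=4) 27(c=4) 99(c=7)]
  22. access 67: HIT, count now 5. Cache: [57(c=1) 84(c=2) 27(c=4) 67(c=5) 99(c=7)]
  23. access 19: MISS, evict 57(c=1). Cache: [19(c=1) 84(c=2) 27(c=4) 67(c=5) 99(c=7)]
  24. access 99: HIT, count now 8. Cache: [19(c=1) 84(c=2) 27(c=4) 67(c=5) 99(c=8)]
  25. access 84: HIT, count now 3. Cache: [19(c=1) 84(c=3) 27(c=4) 67(c=5) 99(c=8)]
  26. access 19: HIT, count now 2. Cache: [19(c=2) 84(c=3) 27(c=4) 67(c=5) 99(c=8)]
Total: 17 hits, 9 misses, 4 evictions

Hit rate = 17/26

Answer: 17/26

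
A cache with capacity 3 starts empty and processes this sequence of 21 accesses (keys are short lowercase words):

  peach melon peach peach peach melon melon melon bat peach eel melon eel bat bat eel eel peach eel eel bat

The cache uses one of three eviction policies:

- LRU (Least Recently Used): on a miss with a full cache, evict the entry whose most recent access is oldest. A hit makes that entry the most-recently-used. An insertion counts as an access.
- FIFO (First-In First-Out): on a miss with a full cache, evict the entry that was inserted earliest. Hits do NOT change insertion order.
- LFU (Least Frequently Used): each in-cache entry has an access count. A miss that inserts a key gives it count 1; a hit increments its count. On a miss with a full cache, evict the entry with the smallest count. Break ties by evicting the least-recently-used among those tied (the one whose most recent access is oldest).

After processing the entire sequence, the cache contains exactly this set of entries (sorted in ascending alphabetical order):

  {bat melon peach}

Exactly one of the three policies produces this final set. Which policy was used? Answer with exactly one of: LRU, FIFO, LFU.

Simulating under each policy and comparing final sets:
  LRU: final set = {bat eel peach} -> differs
  FIFO: final set = {bat eel peach} -> differs
  LFU: final set = {bat melon peach} -> MATCHES target
Only LFU produces the target set.

Answer: LFU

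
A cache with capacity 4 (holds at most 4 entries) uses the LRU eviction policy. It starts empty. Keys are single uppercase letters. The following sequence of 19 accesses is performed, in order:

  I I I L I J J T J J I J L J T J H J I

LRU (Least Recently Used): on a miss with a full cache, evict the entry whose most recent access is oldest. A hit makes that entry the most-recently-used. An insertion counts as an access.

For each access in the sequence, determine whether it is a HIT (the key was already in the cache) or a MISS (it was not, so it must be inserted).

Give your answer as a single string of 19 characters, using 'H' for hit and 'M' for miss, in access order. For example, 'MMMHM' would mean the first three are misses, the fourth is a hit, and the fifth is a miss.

LRU simulation (capacity=4):
  1. access I: MISS. Cache (LRU->MRU): [I]
  2. access I: HIT. Cache (LRU->MRU): [I]
  3. access I: HIT. Cache (LRU->MRU): [I]
  4. access L: MISS. Cache (LRU->MRU): [I L]
  5. access I: HIT. Cache (LRU->MRU): [L I]
  6. access J: MISS. Cache (LRU->MRU): [L I J]
  7. access J: HIT. Cache (LRU->MRU): [L I J]
  8. access T: MISS. Cache (LRU->MRU): [L I J T]
  9. access J: HIT. Cache (LRU->MRU): [L I T J]
  10. access J: HIT. Cache (LRU->MRU): [L I T J]
  11. access I: HIT. Cache (LRU->MRU): [L T J I]
  12. access J: HIT. Cache (LRU->MRU): [L T I J]
  13. access L: HIT. Cache (LRU->MRU): [T I J L]
  14. access J: HIT. Cache (LRU->MRU): [T I L J]
  15. access T: HIT. Cache (LRU->MRU): [I L J T]
  16. access J: HIT. Cache (LRU->MRU): [I L T J]
  17. access H: MISS, evict I. Cache (LRU->MRU): [L T J H]
  18. access J: HIT. Cache (LRU->MRU): [L T H J]
  19. access I: MISS, evict L. Cache (LRU->MRU): [T H J I]
Total: 13 hits, 6 misses, 2 evictions

Answer: MHHMHMHMHHHHHHHHMHM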